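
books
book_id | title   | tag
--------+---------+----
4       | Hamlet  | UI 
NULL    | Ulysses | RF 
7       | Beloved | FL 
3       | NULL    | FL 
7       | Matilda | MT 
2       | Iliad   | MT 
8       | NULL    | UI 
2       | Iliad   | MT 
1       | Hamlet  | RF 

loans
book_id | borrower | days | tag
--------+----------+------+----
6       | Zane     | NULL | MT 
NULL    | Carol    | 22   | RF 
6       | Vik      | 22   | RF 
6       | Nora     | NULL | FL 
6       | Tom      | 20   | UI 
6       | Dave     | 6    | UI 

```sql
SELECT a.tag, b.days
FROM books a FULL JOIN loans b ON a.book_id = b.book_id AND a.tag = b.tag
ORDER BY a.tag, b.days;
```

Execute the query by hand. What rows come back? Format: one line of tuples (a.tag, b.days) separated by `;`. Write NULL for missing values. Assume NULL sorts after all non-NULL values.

FULL OUTER JOIN keeps every row from both sides; unmatched rows get NULL for the other side's columns.
Matching on a.book_id = b.book_id AND a.tag = b.tag. A NULL in a compared column never satisfies the condition.
- a row (book_id=4, tag=UI): no match → kept, b columns NULL.
- a row (book_id=NULL, tag=RF): no match → kept, b columns NULL.
- a row (book_id=7, tag=FL): no match → kept, b columns NULL.
- a row (book_id=3, tag=FL): no match → kept, b columns NULL.
- a row (book_id=7, tag=MT): no match → kept, b columns NULL.
- a row (book_id=2, tag=MT): no match → kept, b columns NULL.
- a row (book_id=8, tag=UI): no match → kept, b columns NULL.
- a row (book_id=2, tag=MT): no match → kept, b columns NULL.
- a row (book_id=1, tag=RF): no match → kept, b columns NULL.
- 6 row(s) from b found no a partner → padded with NULL.

(FL, NULL); (FL, NULL); (MT, NULL); (MT, NULL); (MT, NULL); (RF, NULL); (RF, NULL); (UI, NULL); (UI, NULL); (NULL, 6); (NULL, 20); (NULL, 22); (NULL, 22); (NULL, NULL); (NULL, NULL)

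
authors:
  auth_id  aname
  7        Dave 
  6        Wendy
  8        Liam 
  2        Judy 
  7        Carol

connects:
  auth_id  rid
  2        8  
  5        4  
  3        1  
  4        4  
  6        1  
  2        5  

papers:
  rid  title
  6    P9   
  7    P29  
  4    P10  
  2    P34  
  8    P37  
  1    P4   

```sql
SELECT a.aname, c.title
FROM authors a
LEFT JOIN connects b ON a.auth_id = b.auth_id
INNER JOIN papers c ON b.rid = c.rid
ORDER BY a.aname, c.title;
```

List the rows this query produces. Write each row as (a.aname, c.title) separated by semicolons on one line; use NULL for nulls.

(Judy, P37); (Wendy, P4)

Evaluate left to right. First `authors a LEFT JOIN connects b` on auth_id: 6 row(s).
Then INNER JOIN `papers c` on rid: keep only rows whose b.rid appears in c.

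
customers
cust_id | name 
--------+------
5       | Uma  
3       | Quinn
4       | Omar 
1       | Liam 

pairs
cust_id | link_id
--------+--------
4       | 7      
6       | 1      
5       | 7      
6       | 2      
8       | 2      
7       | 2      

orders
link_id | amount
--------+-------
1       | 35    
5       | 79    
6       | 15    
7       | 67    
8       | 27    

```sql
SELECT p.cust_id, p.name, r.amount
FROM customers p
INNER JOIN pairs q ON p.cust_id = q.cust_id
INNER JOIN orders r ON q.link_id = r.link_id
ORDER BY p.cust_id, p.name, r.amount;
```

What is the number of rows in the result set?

2

Evaluate left to right. First `customers p INNER JOIN pairs q` on cust_id: 2 row(s).
Then INNER JOIN `orders r` on link_id: keep only rows whose q.link_id appears in r.
Result: 2 row(s).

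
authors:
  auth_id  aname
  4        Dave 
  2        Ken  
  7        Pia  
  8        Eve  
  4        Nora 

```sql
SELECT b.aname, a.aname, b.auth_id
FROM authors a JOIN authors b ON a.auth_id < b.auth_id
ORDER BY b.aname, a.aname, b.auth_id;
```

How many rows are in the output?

INNER JOIN keeps only pairs where the ON condition holds.
Matching on a.auth_id < b.auth_id.
- a (auth_id=4) pairs with 2 row(s) of b.
- a (auth_id=2) pairs with 4 row(s) of b.
- a (auth_id=7) pairs with 1 row(s) of b.
- a (auth_id=8) has no partner → excluded.
- a (auth_id=4) pairs with 2 row(s) of b.
Total: 9 rows.

9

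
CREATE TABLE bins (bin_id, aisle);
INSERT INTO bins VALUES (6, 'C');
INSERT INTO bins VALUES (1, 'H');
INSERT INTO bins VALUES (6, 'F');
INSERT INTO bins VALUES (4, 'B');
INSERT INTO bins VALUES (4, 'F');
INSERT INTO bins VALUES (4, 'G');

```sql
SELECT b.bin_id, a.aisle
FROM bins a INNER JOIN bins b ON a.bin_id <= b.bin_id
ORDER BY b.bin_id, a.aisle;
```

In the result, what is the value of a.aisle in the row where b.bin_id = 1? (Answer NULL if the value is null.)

H

INNER JOIN keeps only pairs where the ON condition holds.
Matching on a.bin_id <= b.bin_id.
Matched pairs: 25.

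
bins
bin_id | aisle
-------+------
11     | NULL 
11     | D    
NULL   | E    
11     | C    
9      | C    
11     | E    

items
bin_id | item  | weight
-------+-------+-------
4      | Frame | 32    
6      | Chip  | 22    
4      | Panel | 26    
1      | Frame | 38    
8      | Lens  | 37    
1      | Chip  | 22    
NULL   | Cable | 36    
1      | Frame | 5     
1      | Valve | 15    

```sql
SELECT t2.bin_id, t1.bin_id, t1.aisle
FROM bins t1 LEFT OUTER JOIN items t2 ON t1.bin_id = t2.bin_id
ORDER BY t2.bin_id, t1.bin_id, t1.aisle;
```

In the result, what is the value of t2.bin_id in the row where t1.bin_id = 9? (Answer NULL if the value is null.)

LEFT JOIN keeps every row from `bins`; unmatched rows get NULL for `items`'s columns.
Matching on t1.bin_id = t2.bin_id. A NULL in a compared column never satisfies the condition.
- t1 (bin_id=11) has no partner → padded with NULL.
- t1 (bin_id=11) has no partner → padded with NULL.
- t1 (bin_id=NULL) has no partner → padded with NULL.
- t1 (bin_id=11) has no partner → padded with NULL.
- t1 (bin_id=9) has no partner → padded with NULL.
- t1 (bin_id=11) has no partner → padded with NULL.

NULL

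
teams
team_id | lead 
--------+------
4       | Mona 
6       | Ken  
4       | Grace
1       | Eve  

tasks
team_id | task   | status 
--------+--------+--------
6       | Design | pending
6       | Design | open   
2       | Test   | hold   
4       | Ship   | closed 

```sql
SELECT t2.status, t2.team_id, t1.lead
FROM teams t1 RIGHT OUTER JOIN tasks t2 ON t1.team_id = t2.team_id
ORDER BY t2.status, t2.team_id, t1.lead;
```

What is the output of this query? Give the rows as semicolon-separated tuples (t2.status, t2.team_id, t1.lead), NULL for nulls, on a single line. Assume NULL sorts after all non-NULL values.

(closed, 4, Grace); (closed, 4, Mona); (hold, 2, NULL); (open, 6, Ken); (pending, 6, Ken)

RIGHT JOIN keeps every row from `tasks`; unmatched rows get NULL for `teams`'s columns.
Matching on t1.team_id = t2.team_id.
Matched pairs: 4; unmatched t2 rows kept: 1.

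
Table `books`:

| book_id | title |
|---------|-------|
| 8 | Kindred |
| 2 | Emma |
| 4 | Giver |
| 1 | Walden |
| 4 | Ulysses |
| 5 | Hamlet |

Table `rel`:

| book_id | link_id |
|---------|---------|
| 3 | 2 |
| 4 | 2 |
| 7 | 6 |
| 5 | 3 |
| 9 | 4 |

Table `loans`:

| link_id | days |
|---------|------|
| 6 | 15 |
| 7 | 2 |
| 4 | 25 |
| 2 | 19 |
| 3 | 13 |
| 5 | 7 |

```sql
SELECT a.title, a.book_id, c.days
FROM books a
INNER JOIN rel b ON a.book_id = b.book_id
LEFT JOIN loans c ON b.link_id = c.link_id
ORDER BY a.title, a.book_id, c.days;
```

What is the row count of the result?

Step 1 — a INNER JOIN b on book_id → 3 row(s).
Then LEFT JOIN `loans c` on link_id: each of those 3 rows is kept; rows whose b.link_id has no match in c get NULL for c's columns.
Result: 3 row(s).

3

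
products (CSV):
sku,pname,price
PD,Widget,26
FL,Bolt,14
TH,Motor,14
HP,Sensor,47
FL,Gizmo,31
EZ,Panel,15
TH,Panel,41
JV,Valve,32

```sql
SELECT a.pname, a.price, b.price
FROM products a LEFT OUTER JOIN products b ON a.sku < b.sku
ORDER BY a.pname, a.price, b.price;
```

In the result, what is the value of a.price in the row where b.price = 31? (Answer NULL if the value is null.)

15

LEFT JOIN keeps every row from `products a`; unmatched rows get NULL for `products b`'s columns.
Matching on a.sku < b.sku.
- a (sku=PD) pairs with 2 row(s) of b.
- a (sku=FL) pairs with 5 row(s) of b.
- a (sku=TH) has no partner → padded with NULL.
- a (sku=HP) pairs with 4 row(s) of b.
- a (sku=FL) pairs with 5 row(s) of b.
- a (sku=EZ) pairs with 7 row(s) of b.
- a (sku=TH) has no partner → padded with NULL.
- a (sku=JV) pairs with 3 row(s) of b.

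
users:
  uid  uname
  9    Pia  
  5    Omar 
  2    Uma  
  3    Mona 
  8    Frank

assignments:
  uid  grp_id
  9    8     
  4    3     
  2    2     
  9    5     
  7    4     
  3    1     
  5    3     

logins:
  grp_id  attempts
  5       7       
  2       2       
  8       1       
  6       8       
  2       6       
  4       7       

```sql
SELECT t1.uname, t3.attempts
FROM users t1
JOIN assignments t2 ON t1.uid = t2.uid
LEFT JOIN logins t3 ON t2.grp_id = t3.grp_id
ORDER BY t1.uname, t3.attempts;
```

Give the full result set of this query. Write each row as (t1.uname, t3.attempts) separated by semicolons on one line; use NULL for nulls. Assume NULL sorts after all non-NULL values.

Step 1 — t1 INNER JOIN t2 on uid → 5 row(s).
Then LEFT JOIN `logins t3` on grp_id: each of those 5 rows is kept; rows whose t2.grp_id has no match in t3 get NULL for t3's columns.

(Mona, NULL); (Omar, NULL); (Pia, 1); (Pia, 7); (Uma, 2); (Uma, 6)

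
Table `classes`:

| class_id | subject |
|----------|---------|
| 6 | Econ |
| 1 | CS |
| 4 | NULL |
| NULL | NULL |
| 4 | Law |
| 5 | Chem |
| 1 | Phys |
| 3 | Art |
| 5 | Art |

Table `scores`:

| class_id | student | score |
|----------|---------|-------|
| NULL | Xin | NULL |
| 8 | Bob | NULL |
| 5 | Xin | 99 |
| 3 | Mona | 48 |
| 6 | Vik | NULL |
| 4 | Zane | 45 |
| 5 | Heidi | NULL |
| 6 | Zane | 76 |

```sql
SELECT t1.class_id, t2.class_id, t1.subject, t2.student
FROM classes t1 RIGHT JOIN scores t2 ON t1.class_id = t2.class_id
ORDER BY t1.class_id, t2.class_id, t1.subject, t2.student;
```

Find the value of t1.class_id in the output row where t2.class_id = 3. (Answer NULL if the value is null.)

3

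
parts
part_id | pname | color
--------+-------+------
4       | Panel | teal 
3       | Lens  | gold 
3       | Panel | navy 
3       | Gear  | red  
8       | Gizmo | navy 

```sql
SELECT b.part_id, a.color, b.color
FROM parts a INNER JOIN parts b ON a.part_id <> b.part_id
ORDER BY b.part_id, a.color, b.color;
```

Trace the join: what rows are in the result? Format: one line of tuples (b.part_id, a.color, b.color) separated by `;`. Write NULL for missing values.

INNER JOIN keeps only pairs where the ON condition holds.
Matching on a.part_id <> b.part_id.
Matched pairs: 14.

(3, navy, gold); (3, navy, navy); (3, navy, red); (3, teal, gold); (3, teal, navy); (3, teal, red); (4, gold, teal); (4, navy, teal); (4, navy, teal); (4, red, teal); (8, gold, navy); (8, navy, navy); (8, red, navy); (8, teal, navy)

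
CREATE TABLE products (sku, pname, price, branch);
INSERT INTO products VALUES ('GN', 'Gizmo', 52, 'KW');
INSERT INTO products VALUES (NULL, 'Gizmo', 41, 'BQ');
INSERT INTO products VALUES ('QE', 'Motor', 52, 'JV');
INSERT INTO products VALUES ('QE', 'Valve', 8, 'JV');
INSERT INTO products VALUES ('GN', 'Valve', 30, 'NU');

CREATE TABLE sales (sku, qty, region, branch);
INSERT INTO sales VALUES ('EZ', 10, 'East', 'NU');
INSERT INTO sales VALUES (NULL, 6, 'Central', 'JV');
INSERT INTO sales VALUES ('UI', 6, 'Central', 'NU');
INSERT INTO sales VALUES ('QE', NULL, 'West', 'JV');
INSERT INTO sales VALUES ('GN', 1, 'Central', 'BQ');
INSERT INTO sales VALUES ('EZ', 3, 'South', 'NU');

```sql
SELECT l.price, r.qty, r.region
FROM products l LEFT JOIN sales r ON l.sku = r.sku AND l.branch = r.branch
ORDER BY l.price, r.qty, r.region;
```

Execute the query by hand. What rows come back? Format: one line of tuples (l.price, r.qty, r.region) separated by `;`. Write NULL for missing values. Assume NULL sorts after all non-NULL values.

LEFT JOIN keeps every row from `products`; unmatched rows get NULL for `sales`'s columns.
Matching on l.sku = r.sku AND l.branch = r.branch. A NULL in a compared column never satisfies the condition.
- sku=GN, branch=KW: no r row matches, row kept with r columns NULL.
- sku=NULL, branch=BQ: no r row matches, row kept with r columns NULL.
- sku=QE, branch=JV: 1 matching r row(s), so 1 row(s) emitted.
- sku=QE, branch=JV: 1 matching r row(s), so 1 row(s) emitted.
- sku=GN, branch=NU: no r row matches, row kept with r columns NULL.
After projecting and ordering:
l.price | r.qty | r.region
8 | NULL | West
30 | NULL | NULL
41 | NULL | NULL
52 | NULL | West
52 | NULL | NULL

(8, NULL, West); (30, NULL, NULL); (41, NULL, NULL); (52, NULL, West); (52, NULL, NULL)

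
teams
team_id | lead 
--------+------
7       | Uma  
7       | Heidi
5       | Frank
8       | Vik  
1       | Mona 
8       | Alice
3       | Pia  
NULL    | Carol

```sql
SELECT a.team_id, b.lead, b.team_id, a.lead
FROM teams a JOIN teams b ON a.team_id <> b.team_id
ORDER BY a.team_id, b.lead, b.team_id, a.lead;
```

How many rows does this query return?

38

INNER JOIN keeps only pairs where the ON condition holds.
Matching on a.team_id <> b.team_id. A NULL in a compared column never satisfies the condition.
- a row (team_id=7): matches 5 b row(s) → 5 output row(s).
- a row (team_id=7): matches 5 b row(s) → 5 output row(s).
- a row (team_id=5): matches 6 b row(s) → 6 output row(s).
- a row (team_id=8): matches 5 b row(s) → 5 output row(s).
- a row (team_id=1): matches 6 b row(s) → 6 output row(s).
- a row (team_id=8): matches 5 b row(s) → 5 output row(s).
- a row (team_id=3): matches 6 b row(s) → 6 output row(s).
- a row (team_id=NULL): no match → dropped.
Total: 38 rows.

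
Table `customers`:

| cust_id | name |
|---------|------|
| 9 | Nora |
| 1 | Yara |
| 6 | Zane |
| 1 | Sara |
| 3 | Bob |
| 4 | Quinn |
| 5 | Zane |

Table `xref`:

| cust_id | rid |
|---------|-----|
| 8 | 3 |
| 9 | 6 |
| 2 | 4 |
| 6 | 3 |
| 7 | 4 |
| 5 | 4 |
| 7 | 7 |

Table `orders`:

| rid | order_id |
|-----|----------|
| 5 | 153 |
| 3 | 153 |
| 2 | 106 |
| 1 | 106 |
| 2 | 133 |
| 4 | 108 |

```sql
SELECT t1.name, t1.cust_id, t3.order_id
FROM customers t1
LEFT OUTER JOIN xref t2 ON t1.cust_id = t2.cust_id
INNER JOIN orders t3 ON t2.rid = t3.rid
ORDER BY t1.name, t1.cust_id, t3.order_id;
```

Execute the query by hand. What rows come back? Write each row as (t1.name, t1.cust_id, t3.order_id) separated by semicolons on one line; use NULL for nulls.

Joins associate left-to-right: customers LEFT JOIN xref on cust_id gives 7 intermediate row(s).
Then INNER JOIN `orders t3` on rid: keep only rows whose t2.rid appears in t3.

(Zane, 5, 108); (Zane, 6, 153)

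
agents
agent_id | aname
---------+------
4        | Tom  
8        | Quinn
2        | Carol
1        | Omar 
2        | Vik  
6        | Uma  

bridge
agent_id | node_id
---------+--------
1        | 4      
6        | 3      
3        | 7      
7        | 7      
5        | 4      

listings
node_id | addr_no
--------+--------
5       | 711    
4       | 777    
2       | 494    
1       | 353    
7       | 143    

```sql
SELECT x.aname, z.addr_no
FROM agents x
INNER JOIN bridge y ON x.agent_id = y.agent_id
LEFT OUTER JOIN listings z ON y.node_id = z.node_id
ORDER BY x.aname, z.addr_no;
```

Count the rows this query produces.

Joins associate left-to-right: agents INNER JOIN bridge on agent_id gives 2 intermediate row(s).
Then LEFT JOIN `listings z` on node_id: each of those 2 rows is kept; rows whose y.node_id has no match in z get NULL for z's columns.
Result: 2 row(s).

2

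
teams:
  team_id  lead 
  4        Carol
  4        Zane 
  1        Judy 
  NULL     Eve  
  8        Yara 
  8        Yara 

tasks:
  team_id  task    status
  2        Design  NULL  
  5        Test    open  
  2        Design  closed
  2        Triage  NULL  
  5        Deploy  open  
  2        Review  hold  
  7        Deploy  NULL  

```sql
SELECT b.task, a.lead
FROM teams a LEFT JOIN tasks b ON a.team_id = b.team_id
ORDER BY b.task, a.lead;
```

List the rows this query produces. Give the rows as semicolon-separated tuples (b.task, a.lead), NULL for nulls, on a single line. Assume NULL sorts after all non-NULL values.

(NULL, Carol); (NULL, Eve); (NULL, Judy); (NULL, Yara); (NULL, Yara); (NULL, Zane)

LEFT JOIN keeps every row from `teams`; unmatched rows get NULL for `tasks`'s columns.
Matching on a.team_id = b.team_id. A NULL in a compared column never satisfies the condition.
Matched pairs: 0; unmatched a rows kept: 6.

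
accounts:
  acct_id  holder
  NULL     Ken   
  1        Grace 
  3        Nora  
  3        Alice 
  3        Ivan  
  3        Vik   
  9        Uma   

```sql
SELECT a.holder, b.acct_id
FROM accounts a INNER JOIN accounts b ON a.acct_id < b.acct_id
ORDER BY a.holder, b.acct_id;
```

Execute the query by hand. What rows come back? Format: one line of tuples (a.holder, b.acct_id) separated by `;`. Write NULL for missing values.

INNER JOIN keeps only pairs where the ON condition holds.
Matching on a.acct_id < b.acct_id. A NULL in a compared column never satisfies the condition.
- acct_id=NULL: no matching b row, dropped.
- acct_id=1: 5 matching b row(s), so 5 row(s) emitted.
- acct_id=3: 1 matching b row(s), so 1 row(s) emitted.
- acct_id=3: 1 matching b row(s), so 1 row(s) emitted.
- acct_id=3: 1 matching b row(s), so 1 row(s) emitted.
- acct_id=3: 1 matching b row(s), so 1 row(s) emitted.
- acct_id=9: no matching b row, dropped.
After projecting and ordering:
a.holder | b.acct_id
Alice | 9
Grace | 3
Grace | 3
Grace | 3
Grace | 3
Grace | 9
Ivan | 9
Nora | 9
Vik | 9

(Alice, 9); (Grace, 3); (Grace, 3); (Grace, 3); (Grace, 3); (Grace, 9); (Ivan, 9); (Nora, 9); (Vik, 9)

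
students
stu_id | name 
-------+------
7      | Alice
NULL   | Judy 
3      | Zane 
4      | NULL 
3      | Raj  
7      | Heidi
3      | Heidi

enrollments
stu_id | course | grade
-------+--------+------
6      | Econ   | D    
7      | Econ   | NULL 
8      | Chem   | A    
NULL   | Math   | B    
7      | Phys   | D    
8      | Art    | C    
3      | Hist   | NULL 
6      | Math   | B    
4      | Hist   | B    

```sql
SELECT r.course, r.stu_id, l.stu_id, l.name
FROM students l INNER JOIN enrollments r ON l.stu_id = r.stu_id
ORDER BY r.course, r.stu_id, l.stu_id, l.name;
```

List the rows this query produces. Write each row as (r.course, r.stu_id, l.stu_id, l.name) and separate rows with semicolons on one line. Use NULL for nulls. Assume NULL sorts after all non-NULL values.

(Econ, 7, 7, Alice); (Econ, 7, 7, Heidi); (Hist, 3, 3, Heidi); (Hist, 3, 3, Raj); (Hist, 3, 3, Zane); (Hist, 4, 4, NULL); (Phys, 7, 7, Alice); (Phys, 7, 7, Heidi)

INNER JOIN keeps only pairs where the ON condition holds.
Matching on l.stu_id = r.stu_id. A NULL in a compared column never satisfies the condition.
- l row (stu_id=7): matches 2 r row(s) → 2 output row(s).
- l row (stu_id=NULL): no match → dropped.
- l row (stu_id=3): matches 1 r row(s) → 1 output row(s).
- l row (stu_id=4): matches 1 r row(s) → 1 output row(s).
- l row (stu_id=3): matches 1 r row(s) → 1 output row(s).
- l row (stu_id=7): matches 2 r row(s) → 2 output row(s).
- l row (stu_id=3): matches 1 r row(s) → 1 output row(s).
After projecting and ordering:
r.course | r.stu_id | l.stu_id | l.name
Econ | 7 | 7 | Alice
Econ | 7 | 7 | Heidi
Hist | 3 | 3 | Heidi
Hist | 3 | 3 | Raj
Hist | 3 | 3 | Zane
Hist | 4 | 4 | NULL
Phys | 7 | 7 | Alice
Phys | 7 | 7 | Heidi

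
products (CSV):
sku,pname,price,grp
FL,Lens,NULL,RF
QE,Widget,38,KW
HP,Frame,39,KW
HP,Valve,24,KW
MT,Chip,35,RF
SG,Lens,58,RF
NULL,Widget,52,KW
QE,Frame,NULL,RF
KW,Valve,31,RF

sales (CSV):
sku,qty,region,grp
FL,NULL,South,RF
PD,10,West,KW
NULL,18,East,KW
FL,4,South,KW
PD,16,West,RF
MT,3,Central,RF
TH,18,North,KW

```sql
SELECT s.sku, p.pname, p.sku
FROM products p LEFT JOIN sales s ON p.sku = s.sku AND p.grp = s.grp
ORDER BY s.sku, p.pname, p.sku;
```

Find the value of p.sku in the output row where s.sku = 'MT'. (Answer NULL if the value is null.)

MT

LEFT JOIN keeps every row from `products`; unmatched rows get NULL for `sales`'s columns.
Matching on p.sku = s.sku AND p.grp = s.grp. A NULL in a compared column never satisfies the condition.
Matched pairs: 2; unmatched p rows kept: 7.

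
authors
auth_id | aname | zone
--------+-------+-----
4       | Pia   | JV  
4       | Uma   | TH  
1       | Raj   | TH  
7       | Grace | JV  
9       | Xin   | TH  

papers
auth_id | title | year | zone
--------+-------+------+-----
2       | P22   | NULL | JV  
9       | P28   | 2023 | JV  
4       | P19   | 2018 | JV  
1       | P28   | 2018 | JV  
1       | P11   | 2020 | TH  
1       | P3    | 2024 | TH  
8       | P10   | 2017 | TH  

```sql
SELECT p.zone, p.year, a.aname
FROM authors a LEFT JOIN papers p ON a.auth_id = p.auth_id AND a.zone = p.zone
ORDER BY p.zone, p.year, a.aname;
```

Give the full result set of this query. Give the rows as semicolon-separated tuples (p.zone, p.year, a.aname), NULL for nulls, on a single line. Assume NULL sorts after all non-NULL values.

(JV, 2018, Pia); (TH, 2020, Raj); (TH, 2024, Raj); (NULL, NULL, Grace); (NULL, NULL, Uma); (NULL, NULL, Xin)

LEFT JOIN keeps every row from `authors`; unmatched rows get NULL for `papers`'s columns.
Matching on a.auth_id = p.auth_id AND a.zone = p.zone.
Matched pairs: 3; unmatched a rows kept: 3.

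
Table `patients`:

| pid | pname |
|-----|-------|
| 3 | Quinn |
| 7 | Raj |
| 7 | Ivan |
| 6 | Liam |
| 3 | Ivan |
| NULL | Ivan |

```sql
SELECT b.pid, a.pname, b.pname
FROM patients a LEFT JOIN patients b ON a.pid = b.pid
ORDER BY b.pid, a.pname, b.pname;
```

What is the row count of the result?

10

LEFT JOIN keeps every row from `patients a`; unmatched rows get NULL for `patients b`'s columns.
Matching on a.pid = b.pid. A NULL in a compared column never satisfies the condition.
- a[0] pid=3 → 2 match(es) in b → 2 row(s).
- a[1] pid=7 → 2 match(es) in b → 2 row(s).
- a[2] pid=7 → 2 match(es) in b → 2 row(s).
- a[3] pid=6 → 1 match(es) in b → 1 row(s).
- a[4] pid=3 → 2 match(es) in b → 2 row(s).
- a[5] pid=NULL → no match; kept with NULLs on the b side.
Total: 9 matched + 1 padded = 10 rows.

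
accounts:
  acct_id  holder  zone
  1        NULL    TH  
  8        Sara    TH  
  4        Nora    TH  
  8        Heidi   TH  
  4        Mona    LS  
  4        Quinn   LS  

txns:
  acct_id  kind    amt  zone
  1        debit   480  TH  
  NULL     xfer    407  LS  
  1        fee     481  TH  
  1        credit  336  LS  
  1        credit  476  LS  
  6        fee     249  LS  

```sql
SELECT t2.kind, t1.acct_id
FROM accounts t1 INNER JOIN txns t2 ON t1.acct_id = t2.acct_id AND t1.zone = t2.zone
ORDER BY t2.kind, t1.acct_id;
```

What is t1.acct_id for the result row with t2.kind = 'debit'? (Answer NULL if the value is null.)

1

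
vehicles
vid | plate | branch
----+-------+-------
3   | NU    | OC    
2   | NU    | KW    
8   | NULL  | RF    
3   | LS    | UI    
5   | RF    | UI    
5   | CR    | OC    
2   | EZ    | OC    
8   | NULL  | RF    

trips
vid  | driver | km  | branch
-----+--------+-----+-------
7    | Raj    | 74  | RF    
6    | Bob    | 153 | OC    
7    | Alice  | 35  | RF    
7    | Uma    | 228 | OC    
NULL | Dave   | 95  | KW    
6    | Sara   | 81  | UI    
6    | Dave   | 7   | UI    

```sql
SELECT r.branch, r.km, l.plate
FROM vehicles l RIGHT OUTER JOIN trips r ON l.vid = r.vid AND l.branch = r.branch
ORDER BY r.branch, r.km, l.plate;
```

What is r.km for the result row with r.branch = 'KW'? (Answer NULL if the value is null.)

RIGHT JOIN keeps every row from `trips`; unmatched rows get NULL for `vehicles`'s columns.
Matching on l.vid = r.vid AND l.branch = r.branch. A NULL in a compared column never satisfies the condition.
- l row (vid=3, branch=OC): no match.
- l row (vid=2, branch=KW): no match.
- l row (vid=8, branch=RF): no match.
- l row (vid=3, branch=UI): no match.
- l row (vid=5, branch=UI): no match.
- l row (vid=5, branch=OC): no match.
- l row (vid=2, branch=OC): no match.
- l row (vid=8, branch=RF): no match.
- plus 7 unmatched r row(s), each kept with NULL l columns.

95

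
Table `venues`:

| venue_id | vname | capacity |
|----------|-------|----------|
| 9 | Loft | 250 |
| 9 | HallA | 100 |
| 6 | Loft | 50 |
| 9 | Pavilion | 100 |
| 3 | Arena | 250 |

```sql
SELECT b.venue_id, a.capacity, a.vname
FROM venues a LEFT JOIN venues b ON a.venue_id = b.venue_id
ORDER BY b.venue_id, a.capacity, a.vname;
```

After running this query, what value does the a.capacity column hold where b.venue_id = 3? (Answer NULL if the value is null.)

LEFT JOIN keeps every row from `venues a`; unmatched rows get NULL for `venues b`'s columns.
Matching on a.venue_id = b.venue_id.
- a (venue_id=9) pairs with 3 row(s) of b.
- a (venue_id=9) pairs with 3 row(s) of b.
- a (venue_id=6) pairs with 1 row(s) of b.
- a (venue_id=9) pairs with 3 row(s) of b.
- a (venue_id=3) pairs with 1 row(s) of b.

250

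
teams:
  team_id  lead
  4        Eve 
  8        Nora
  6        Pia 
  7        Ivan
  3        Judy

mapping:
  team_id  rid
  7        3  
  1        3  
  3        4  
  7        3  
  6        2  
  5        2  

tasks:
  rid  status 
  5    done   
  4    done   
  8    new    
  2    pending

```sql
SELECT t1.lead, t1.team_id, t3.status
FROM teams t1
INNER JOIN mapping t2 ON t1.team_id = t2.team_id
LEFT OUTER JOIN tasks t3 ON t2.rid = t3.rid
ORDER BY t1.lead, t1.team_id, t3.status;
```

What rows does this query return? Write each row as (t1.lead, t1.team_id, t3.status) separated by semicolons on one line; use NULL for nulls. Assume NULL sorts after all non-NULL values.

Step 1 — t1 INNER JOIN t2 on team_id → 4 row(s).
Then LEFT JOIN `tasks t3` on rid: each of those 4 rows is kept; rows whose t2.rid has no match in t3 get NULL for t3's columns.

(Ivan, 7, NULL); (Ivan, 7, NULL); (Judy, 3, done); (Pia, 6, pending)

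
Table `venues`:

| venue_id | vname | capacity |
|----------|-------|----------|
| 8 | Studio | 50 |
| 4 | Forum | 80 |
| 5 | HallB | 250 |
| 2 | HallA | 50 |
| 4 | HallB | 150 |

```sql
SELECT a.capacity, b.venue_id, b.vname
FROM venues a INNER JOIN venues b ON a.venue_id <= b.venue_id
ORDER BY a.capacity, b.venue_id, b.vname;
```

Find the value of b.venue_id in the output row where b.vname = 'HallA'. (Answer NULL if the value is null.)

INNER JOIN keeps only pairs where the ON condition holds.
Matching on a.venue_id <= b.venue_id.
- a[0] venue_id=8 → 1 match(es) in b → 1 row(s).
- a[1] venue_id=4 → 4 match(es) in b → 4 row(s).
- a[2] venue_id=5 → 2 match(es) in b → 2 row(s).
- a[3] venue_id=2 → 5 match(es) in b → 5 row(s).
- a[4] venue_id=4 → 4 match(es) in b → 4 row(s).

2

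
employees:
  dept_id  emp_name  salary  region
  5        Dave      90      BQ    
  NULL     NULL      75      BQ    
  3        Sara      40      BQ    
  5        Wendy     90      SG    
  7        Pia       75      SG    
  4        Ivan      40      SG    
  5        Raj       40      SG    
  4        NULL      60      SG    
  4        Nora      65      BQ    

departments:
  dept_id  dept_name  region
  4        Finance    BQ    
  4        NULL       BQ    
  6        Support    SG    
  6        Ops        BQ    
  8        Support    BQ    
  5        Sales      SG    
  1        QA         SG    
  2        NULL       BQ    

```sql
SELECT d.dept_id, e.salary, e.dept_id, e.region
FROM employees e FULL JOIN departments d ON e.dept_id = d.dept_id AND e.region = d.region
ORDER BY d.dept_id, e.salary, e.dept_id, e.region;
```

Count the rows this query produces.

FULL OUTER JOIN keeps every row from both sides; unmatched rows get NULL for the other side's columns.
Matching on e.dept_id = d.dept_id AND e.region = d.region. A NULL in a compared column never satisfies the condition.
Matched pairs: 4; unmatched e rows kept: 6; unmatched d rows kept: 5.
Total: 4 matched + 11 padded = 15 rows.

15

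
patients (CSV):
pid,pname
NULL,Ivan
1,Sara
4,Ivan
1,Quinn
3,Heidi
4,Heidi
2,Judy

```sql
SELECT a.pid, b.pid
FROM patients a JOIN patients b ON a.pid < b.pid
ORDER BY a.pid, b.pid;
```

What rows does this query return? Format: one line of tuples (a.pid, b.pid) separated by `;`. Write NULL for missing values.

(1, 2); (1, 2); (1, 3); (1, 3); (1, 4); (1, 4); (1, 4); (1, 4); (2, 3); (2, 4); (2, 4); (3, 4); (3, 4)

INNER JOIN keeps only pairs where the ON condition holds.
Matching on a.pid < b.pid. A NULL in a compared column never satisfies the condition.
Matched pairs: 13.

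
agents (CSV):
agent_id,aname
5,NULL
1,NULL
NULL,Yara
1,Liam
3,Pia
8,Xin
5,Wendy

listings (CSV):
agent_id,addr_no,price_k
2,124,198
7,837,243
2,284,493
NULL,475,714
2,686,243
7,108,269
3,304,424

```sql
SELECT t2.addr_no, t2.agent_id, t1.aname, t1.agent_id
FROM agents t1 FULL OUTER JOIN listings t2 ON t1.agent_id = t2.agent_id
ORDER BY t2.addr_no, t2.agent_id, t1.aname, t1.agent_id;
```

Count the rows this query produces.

13

FULL OUTER JOIN keeps every row from both sides; unmatched rows get NULL for the other side's columns.
Matching on t1.agent_id = t2.agent_id. A NULL in a compared column never satisfies the condition.
- agent_id=5: no t2 row matches, row kept with t2 columns NULL.
- agent_id=1: no t2 row matches, row kept with t2 columns NULL.
- agent_id=NULL: no t2 row matches, row kept with t2 columns NULL.
- agent_id=1: no t2 row matches, row kept with t2 columns NULL.
- agent_id=3: 1 matching t2 row(s), so 1 row(s) emitted.
- agent_id=8: no t2 row matches, row kept with t2 columns NULL.
- agent_id=5: no t2 row matches, row kept with t2 columns NULL.
- 6 t2 row(s) had no t1 match → kept, t1 columns NULL.
Total: 1 matched + 12 padded = 13 rows.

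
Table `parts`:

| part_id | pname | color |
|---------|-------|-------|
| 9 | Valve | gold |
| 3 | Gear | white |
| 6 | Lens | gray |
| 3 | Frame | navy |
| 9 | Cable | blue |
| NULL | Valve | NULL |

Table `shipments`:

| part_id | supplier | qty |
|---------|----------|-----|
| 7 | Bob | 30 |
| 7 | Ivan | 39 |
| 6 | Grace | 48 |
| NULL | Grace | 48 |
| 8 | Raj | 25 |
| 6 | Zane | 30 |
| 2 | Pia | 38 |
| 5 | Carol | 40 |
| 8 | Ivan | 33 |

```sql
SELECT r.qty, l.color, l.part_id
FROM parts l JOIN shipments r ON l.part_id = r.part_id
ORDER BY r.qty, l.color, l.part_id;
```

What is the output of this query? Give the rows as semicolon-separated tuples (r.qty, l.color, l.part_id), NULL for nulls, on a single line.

(30, gray, 6); (48, gray, 6)

INNER JOIN keeps only pairs where the ON condition holds.
Matching on l.part_id = r.part_id. A NULL in a compared column never satisfies the condition.
Matched pairs: 2.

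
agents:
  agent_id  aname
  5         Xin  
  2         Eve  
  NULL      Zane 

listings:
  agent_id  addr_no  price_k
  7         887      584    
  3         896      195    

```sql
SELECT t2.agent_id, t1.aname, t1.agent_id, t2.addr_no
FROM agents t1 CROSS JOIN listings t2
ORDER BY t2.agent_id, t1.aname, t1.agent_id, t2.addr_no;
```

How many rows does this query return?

CROSS JOIN pairs every row of `agents` with every row of `listings`: 3 × 2 = 6 rows.

6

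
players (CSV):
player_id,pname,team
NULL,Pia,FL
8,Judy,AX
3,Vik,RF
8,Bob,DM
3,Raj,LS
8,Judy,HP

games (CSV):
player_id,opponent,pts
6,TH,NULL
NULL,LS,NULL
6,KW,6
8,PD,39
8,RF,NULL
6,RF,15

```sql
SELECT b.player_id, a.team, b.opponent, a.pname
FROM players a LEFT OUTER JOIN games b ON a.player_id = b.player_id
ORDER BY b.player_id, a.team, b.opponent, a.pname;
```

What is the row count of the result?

LEFT JOIN keeps every row from `players`; unmatched rows get NULL for `games`'s columns.
Matching on a.player_id = b.player_id. A NULL in a compared column never satisfies the condition.
Matched pairs: 6; unmatched a rows kept: 3.
Total: 6 matched + 3 padded = 9 rows.

9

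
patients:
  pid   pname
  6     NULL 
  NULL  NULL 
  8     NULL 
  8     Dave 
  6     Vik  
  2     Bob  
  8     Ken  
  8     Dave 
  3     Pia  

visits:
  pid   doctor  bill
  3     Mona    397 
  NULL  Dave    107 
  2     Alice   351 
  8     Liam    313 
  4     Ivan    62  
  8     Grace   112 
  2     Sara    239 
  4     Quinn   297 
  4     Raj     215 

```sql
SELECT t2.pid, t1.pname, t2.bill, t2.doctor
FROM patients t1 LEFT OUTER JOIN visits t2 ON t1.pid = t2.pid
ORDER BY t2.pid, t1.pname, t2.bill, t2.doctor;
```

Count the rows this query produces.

14

LEFT JOIN keeps every row from `patients`; unmatched rows get NULL for `visits`'s columns.
Matching on t1.pid = t2.pid. A NULL in a compared column never satisfies the condition.
- pid=6: no t2 row matches, row kept with t2 columns NULL.
- pid=NULL: no t2 row matches, row kept with t2 columns NULL.
- pid=8: 2 matching t2 row(s), so 2 row(s) emitted.
- pid=8: 2 matching t2 row(s), so 2 row(s) emitted.
- pid=6: no t2 row matches, row kept with t2 columns NULL.
- pid=2: 2 matching t2 row(s), so 2 row(s) emitted.
- pid=8: 2 matching t2 row(s), so 2 row(s) emitted.
- pid=8: 2 matching t2 row(s), so 2 row(s) emitted.
- pid=3: 1 matching t2 row(s), so 1 row(s) emitted.
Total: 11 matched + 3 padded = 14 rows.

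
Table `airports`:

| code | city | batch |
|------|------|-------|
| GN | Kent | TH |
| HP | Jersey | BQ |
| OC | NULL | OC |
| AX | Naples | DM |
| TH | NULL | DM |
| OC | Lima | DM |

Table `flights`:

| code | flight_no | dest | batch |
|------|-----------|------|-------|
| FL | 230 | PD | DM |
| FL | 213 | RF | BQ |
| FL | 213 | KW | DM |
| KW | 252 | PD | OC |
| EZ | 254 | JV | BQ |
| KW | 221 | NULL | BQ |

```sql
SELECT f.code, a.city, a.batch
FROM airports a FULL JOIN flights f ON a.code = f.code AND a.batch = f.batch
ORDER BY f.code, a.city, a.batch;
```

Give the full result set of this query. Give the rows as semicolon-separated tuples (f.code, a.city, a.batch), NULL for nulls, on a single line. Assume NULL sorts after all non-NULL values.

FULL OUTER JOIN keeps every row from both sides; unmatched rows get NULL for the other side's columns.
Matching on a.code = f.code AND a.batch = f.batch.
- a[0] code=GN, batch=TH → no match; kept with NULLs on the f side.
- a[1] code=HP, batch=BQ → no match; kept with NULLs on the f side.
- a[2] code=OC, batch=OC → no match; kept with NULLs on the f side.
- a[3] code=AX, batch=DM → no match; kept with NULLs on the f side.
- a[4] code=TH, batch=DM → no match; kept with NULLs on the f side.
- a[5] code=OC, batch=DM → no match; kept with NULLs on the f side.
- plus 6 unmatched f row(s), each kept with NULL a columns.

(EZ, NULL, NULL); (FL, NULL, NULL); (FL, NULL, NULL); (FL, NULL, NULL); (KW, NULL, NULL); (KW, NULL, NULL); (NULL, Jersey, BQ); (NULL, Kent, TH); (NULL, Lima, DM); (NULL, Naples, DM); (NULL, NULL, DM); (NULL, NULL, OC)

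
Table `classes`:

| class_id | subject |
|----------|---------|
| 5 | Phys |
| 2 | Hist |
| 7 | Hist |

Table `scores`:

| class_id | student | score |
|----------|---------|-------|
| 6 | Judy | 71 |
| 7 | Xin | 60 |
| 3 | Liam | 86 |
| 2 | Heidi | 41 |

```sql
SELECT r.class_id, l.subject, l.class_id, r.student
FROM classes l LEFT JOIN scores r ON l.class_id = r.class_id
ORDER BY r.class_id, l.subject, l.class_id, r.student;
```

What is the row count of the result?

3

LEFT JOIN keeps every row from `classes`; unmatched rows get NULL for `scores`'s columns.
Matching on l.class_id = r.class_id.
Matched pairs: 2; unmatched l rows kept: 1.
Total: 2 matched + 1 padded = 3 rows.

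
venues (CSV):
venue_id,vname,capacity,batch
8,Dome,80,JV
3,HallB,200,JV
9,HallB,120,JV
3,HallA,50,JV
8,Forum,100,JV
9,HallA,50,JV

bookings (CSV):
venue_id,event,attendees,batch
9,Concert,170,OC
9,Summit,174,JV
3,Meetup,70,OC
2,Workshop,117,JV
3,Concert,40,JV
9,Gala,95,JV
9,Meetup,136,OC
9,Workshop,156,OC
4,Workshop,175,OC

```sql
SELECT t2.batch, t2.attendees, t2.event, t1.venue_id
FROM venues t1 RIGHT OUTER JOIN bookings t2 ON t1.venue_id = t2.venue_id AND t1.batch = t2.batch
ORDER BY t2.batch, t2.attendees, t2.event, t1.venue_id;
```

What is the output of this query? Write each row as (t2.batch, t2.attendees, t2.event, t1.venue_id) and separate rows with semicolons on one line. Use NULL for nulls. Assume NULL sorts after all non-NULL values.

(JV, 40, Concert, 3); (JV, 40, Concert, 3); (JV, 95, Gala, 9); (JV, 95, Gala, 9); (JV, 117, Workshop, NULL); (JV, 174, Summit, 9); (JV, 174, Summit, 9); (OC, 70, Meetup, NULL); (OC, 136, Meetup, NULL); (OC, 156, Workshop, NULL); (OC, 170, Concert, NULL); (OC, 175, Workshop, NULL)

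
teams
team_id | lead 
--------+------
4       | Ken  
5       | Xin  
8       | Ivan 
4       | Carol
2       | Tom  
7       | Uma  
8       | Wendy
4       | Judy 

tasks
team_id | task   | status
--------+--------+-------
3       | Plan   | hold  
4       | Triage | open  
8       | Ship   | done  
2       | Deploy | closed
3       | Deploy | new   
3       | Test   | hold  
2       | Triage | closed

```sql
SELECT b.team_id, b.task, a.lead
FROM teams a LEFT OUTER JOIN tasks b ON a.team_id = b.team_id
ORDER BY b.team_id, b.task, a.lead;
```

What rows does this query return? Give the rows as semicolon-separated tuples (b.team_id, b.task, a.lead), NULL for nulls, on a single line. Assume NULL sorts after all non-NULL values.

LEFT JOIN keeps every row from `teams`; unmatched rows get NULL for `tasks`'s columns.
Matching on a.team_id = b.team_id.
Matched pairs: 7; unmatched a rows kept: 2.

(2, Deploy, Tom); (2, Triage, Tom); (4, Triage, Carol); (4, Triage, Judy); (4, Triage, Ken); (8, Ship, Ivan); (8, Ship, Wendy); (NULL, NULL, Uma); (NULL, NULL, Xin)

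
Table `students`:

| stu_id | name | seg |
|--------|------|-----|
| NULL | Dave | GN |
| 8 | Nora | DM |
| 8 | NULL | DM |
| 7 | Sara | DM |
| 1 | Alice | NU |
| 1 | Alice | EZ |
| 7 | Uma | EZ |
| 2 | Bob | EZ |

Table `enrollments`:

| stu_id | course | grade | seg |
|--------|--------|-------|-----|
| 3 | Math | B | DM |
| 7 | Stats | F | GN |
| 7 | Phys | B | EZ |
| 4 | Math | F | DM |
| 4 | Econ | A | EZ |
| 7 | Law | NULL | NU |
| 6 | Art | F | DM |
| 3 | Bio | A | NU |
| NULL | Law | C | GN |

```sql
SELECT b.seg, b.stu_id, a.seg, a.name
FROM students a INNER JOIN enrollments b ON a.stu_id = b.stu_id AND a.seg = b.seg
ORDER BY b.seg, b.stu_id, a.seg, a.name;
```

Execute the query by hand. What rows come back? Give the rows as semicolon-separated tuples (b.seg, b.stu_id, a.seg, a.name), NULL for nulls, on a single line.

(EZ, 7, EZ, Uma)

INNER JOIN keeps only pairs where the ON condition holds.
Matching on a.stu_id = b.stu_id AND a.seg = b.seg. A NULL in a compared column never satisfies the condition.
Matched pairs: 1.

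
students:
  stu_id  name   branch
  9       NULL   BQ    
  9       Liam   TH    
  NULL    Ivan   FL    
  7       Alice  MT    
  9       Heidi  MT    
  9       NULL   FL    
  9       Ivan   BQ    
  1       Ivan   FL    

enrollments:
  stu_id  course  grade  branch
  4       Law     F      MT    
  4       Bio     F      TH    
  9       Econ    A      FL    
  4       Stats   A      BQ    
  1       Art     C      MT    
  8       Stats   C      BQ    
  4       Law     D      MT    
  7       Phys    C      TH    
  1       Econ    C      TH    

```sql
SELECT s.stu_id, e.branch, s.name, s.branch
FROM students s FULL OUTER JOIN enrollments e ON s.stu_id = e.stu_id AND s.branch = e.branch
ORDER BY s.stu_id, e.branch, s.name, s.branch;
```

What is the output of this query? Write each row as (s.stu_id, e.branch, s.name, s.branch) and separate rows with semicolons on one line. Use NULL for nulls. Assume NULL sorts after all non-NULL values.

FULL OUTER JOIN keeps every row from both sides; unmatched rows get NULL for the other side's columns.
Matching on s.stu_id = e.stu_id AND s.branch = e.branch. A NULL in a compared column never satisfies the condition.
Matched pairs: 1; unmatched s rows kept: 7; unmatched e rows kept: 8.

(1, NULL, Ivan, FL); (7, NULL, Alice, MT); (9, FL, NULL, FL); (9, NULL, Heidi, MT); (9, NULL, Ivan, BQ); (9, NULL, Liam, TH); (9, NULL, NULL, BQ); (NULL, BQ, NULL, NULL); (NULL, BQ, NULL, NULL); (NULL, MT, NULL, NULL); (NULL, MT, NULL, NULL); (NULL, MT, NULL, NULL); (NULL, TH, NULL, NULL); (NULL, TH, NULL, NULL); (NULL, TH, NULL, NULL); (NULL, NULL, Ivan, FL)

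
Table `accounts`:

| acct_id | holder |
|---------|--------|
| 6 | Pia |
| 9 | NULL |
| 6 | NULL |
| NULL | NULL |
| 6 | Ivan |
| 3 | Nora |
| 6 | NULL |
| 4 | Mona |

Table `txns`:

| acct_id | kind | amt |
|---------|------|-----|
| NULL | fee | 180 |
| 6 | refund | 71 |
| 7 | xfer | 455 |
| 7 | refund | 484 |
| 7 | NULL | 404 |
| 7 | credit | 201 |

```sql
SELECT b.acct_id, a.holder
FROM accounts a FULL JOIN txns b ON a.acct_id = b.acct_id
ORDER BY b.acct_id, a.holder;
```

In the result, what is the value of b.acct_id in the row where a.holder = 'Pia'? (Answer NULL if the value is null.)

6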